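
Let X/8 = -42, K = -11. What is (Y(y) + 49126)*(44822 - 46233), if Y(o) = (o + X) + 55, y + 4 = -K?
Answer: -68930172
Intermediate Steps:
X = -336 (X = 8*(-42) = -336)
y = 7 (y = -4 - 1*(-11) = -4 + 11 = 7)
Y(o) = -281 + o (Y(o) = (o - 336) + 55 = (-336 + o) + 55 = -281 + o)
(Y(y) + 49126)*(44822 - 46233) = ((-281 + 7) + 49126)*(44822 - 46233) = (-274 + 49126)*(-1411) = 48852*(-1411) = -68930172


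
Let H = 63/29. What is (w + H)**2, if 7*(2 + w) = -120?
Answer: 11868025/41209 ≈ 288.00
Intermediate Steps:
w = -134/7 (w = -2 + (1/7)*(-120) = -2 - 120/7 = -134/7 ≈ -19.143)
H = 63/29 (H = 63*(1/29) = 63/29 ≈ 2.1724)
(w + H)**2 = (-134/7 + 63/29)**2 = (-3445/203)**2 = 11868025/41209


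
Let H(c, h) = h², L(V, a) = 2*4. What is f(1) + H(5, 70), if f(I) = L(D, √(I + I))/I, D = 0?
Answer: 4908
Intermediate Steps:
L(V, a) = 8
f(I) = 8/I
f(1) + H(5, 70) = 8/1 + 70² = 8*1 + 4900 = 8 + 4900 = 4908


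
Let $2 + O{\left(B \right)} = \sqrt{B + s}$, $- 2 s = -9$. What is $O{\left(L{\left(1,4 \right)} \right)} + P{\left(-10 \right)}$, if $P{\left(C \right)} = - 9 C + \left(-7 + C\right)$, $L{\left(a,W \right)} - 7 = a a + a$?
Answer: $71 + \frac{3 \sqrt{6}}{2} \approx 74.674$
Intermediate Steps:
$s = \frac{9}{2}$ ($s = \left(- \frac{1}{2}\right) \left(-9\right) = \frac{9}{2} \approx 4.5$)
$L{\left(a,W \right)} = 7 + a + a^{2}$ ($L{\left(a,W \right)} = 7 + \left(a a + a\right) = 7 + \left(a^{2} + a\right) = 7 + \left(a + a^{2}\right) = 7 + a + a^{2}$)
$O{\left(B \right)} = -2 + \sqrt{\frac{9}{2} + B}$ ($O{\left(B \right)} = -2 + \sqrt{B + \frac{9}{2}} = -2 + \sqrt{\frac{9}{2} + B}$)
$P{\left(C \right)} = -7 - 8 C$
$O{\left(L{\left(1,4 \right)} \right)} + P{\left(-10 \right)} = \left(-2 + \frac{\sqrt{18 + 4 \left(7 + 1 + 1^{2}\right)}}{2}\right) - -73 = \left(-2 + \frac{\sqrt{18 + 4 \left(7 + 1 + 1\right)}}{2}\right) + \left(-7 + 80\right) = \left(-2 + \frac{\sqrt{18 + 4 \cdot 9}}{2}\right) + 73 = \left(-2 + \frac{\sqrt{18 + 36}}{2}\right) + 73 = \left(-2 + \frac{\sqrt{54}}{2}\right) + 73 = \left(-2 + \frac{3 \sqrt{6}}{2}\right) + 73 = 71 + \frac{3 \sqrt{6}}{2}$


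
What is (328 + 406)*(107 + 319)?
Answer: 312684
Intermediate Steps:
(328 + 406)*(107 + 319) = 734*426 = 312684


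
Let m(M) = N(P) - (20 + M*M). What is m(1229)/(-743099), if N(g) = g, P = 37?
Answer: 1510424/743099 ≈ 2.0326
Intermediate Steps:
m(M) = 17 - M² (m(M) = 37 - (20 + M*M) = 37 - (20 + M²) = 37 + (-20 - M²) = 17 - M²)
m(1229)/(-743099) = (17 - 1*1229²)/(-743099) = (17 - 1*1510441)*(-1/743099) = (17 - 1510441)*(-1/743099) = -1510424*(-1/743099) = 1510424/743099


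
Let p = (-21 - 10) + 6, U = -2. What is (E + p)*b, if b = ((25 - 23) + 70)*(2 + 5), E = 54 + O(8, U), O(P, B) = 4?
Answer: 16632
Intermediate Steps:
E = 58 (E = 54 + 4 = 58)
b = 504 (b = (2 + 70)*7 = 72*7 = 504)
p = -25 (p = -31 + 6 = -25)
(E + p)*b = (58 - 25)*504 = 33*504 = 16632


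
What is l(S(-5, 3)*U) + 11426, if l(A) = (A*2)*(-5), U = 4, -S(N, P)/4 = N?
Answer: 10626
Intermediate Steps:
S(N, P) = -4*N
l(A) = -10*A (l(A) = (2*A)*(-5) = -10*A)
l(S(-5, 3)*U) + 11426 = -10*(-4*(-5))*4 + 11426 = -200*4 + 11426 = -10*80 + 11426 = -800 + 11426 = 10626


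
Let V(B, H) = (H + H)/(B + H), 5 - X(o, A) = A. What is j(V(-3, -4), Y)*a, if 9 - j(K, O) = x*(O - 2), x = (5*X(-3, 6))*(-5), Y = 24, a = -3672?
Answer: 1986552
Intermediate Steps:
X(o, A) = 5 - A
V(B, H) = 2*H/(B + H) (V(B, H) = (2*H)/(B + H) = 2*H/(B + H))
x = 25 (x = (5*(5 - 1*6))*(-5) = (5*(5 - 6))*(-5) = (5*(-1))*(-5) = -5*(-5) = 25)
j(K, O) = 59 - 25*O (j(K, O) = 9 - 25*(O - 2) = 9 - 25*(-2 + O) = 9 - (-50 + 25*O) = 9 + (50 - 25*O) = 59 - 25*O)
j(V(-3, -4), Y)*a = (59 - 25*24)*(-3672) = (59 - 600)*(-3672) = -541*(-3672) = 1986552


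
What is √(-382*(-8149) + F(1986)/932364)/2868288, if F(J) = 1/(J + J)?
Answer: √32942166022456806591635/295063161502464 ≈ 0.00061512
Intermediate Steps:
F(J) = 1/(2*J)
√(-382*(-8149) + F(1986)/932364)/2868288 = √(-382*(-8149) + ((½)/1986)/932364)/2868288 = √(3112918 + ((½)*(1/1986))*(1/932364))*(1/2868288) = √(3112918 + (1/3972)*(1/932364))*(1/2868288) = √(3112918 + 1/3703349808)*(1/2868288) = √(11528224277619745/3703349808)*(1/2868288) = (√32942166022456806591635/102870828)*(1/2868288) = √32942166022456806591635/295063161502464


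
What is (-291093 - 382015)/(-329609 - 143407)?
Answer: 168277/118254 ≈ 1.4230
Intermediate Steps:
(-291093 - 382015)/(-329609 - 143407) = -673108/(-473016) = -673108*(-1/473016) = 168277/118254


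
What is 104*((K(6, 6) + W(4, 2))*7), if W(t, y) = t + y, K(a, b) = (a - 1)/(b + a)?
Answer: 14014/3 ≈ 4671.3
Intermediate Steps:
K(a, b) = (-1 + a)/(a + b)
104*((K(6, 6) + W(4, 2))*7) = 104*(((-1 + 6)/(6 + 6) + (4 + 2))*7) = 104*((5/12 + 6)*7) = 104*((77/12)*7) = 104*(539/12) = 14014/3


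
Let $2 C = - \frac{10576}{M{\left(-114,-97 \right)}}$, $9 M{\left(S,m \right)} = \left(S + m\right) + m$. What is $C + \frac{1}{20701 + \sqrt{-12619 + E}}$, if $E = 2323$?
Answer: $\frac{5098790704883}{32997710669} - \frac{6 i \sqrt{286}}{428541697} \approx 154.52 - 2.3678 \cdot 10^{-7} i$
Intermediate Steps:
$M{\left(S,m \right)} = \frac{S}{9} + \frac{2 m}{9}$ ($M{\left(S,m \right)} = \frac{\left(S + m\right) + m}{9} = \frac{S + 2 m}{9} = \frac{S}{9} + \frac{2 m}{9}$)
$C = \frac{11898}{77}$ ($C = \frac{\left(-10576\right) \frac{1}{\frac{1}{9} \left(-114\right) + \frac{2}{9} \left(-97\right)}}{2} = \frac{\left(-10576\right) \frac{1}{- \frac{38}{3} - \frac{194}{9}}}{2} = \frac{\left(-10576\right) \frac{1}{- \frac{308}{9}}}{2} = \frac{\left(-10576\right) \left(- \frac{9}{308}\right)}{2} = \frac{1}{2} \cdot \frac{23796}{77} = \frac{11898}{77} \approx 154.52$)
$C + \frac{1}{20701 + \sqrt{-12619 + E}} = \frac{11898}{77} + \frac{1}{20701 + \sqrt{-12619 + 2323}} = \frac{11898}{77} + \frac{1}{20701 + \sqrt{-10296}} = \frac{11898}{77} + \frac{1}{20701 + 6 i \sqrt{286}}$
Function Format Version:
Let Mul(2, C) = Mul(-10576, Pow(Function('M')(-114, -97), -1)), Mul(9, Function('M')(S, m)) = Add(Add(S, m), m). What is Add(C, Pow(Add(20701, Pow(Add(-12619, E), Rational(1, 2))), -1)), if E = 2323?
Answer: Add(Rational(5098790704883, 32997710669), Mul(Rational(-6, 428541697), I, Pow(286, Rational(1, 2)))) ≈ Add(154.52, Mul(-2.3678e-7, I))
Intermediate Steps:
Function('M')(S, m) = Add(Mul(Rational(1, 9), S), Mul(Rational(2, 9), m)) (Function('M')(S, m) = Mul(Rational(1, 9), Add(Add(S, m), m)) = Mul(Rational(1, 9), Add(S, Mul(2, m))) = Add(Mul(Rational(1, 9), S), Mul(Rational(2, 9), m)))
C = Rational(11898, 77) (C = Mul(Rational(1, 2), Mul(-10576, Pow(Add(Mul(Rational(1, 9), -114), Mul(Rational(2, 9), -97)), -1))) = Mul(Rational(1, 2), Mul(-10576, Pow(Add(Rational(-38, 3), Rational(-194, 9)), -1))) = Mul(Rational(1, 2), Mul(-10576, Pow(Rational(-308, 9), -1))) = Mul(Rational(1, 2), Mul(-10576, Rational(-9, 308))) = Mul(Rational(1, 2), Rational(23796, 77)) = Rational(11898, 77) ≈ 154.52)
Add(C, Pow(Add(20701, Pow(Add(-12619, E), Rational(1, 2))), -1)) = Add(Rational(11898, 77), Pow(Add(20701, Pow(Add(-12619, 2323), Rational(1, 2))), -1)) = Add(Rational(11898, 77), Pow(Add(20701, Pow(-10296, Rational(1, 2))), -1)) = Add(Rational(11898, 77), Pow(Add(20701, Mul(6, I, Pow(286, Rational(1, 2)))), -1))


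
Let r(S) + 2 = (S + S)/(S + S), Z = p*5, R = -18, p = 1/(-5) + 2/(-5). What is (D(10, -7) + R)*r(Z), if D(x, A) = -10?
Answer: 28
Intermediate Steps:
p = -⅗ (p = 1*(-⅕) + 2*(-⅕) = -⅕ - ⅖ = -⅗ ≈ -0.60000)
Z = -3 (Z = -⅗*5 = -3)
r(S) = -1 (r(S) = -2 + (S + S)/(S + S) = -2 + (2*S)/((2*S)) = -2 + (2*S)*(1/(2*S)) = -2 + 1 = -1)
(D(10, -7) + R)*r(Z) = (-10 - 18)*(-1) = -28*(-1) = 28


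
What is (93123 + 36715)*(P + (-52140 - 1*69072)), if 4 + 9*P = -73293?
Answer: -151158048790/9 ≈ -1.6795e+10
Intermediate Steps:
P = -73297/9 (P = -4/9 + (⅑)*(-73293) = -4/9 - 24431/3 = -73297/9 ≈ -8144.1)
(93123 + 36715)*(P + (-52140 - 1*69072)) = (93123 + 36715)*(-73297/9 + (-52140 - 1*69072)) = 129838*(-73297/9 + (-52140 - 69072)) = 129838*(-73297/9 - 121212) = 129838*(-1164205/9) = -151158048790/9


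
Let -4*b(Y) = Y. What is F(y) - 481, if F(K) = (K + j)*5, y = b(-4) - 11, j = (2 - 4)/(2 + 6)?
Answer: -2129/4 ≈ -532.25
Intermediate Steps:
b(Y) = -Y/4
j = -1/4 (j = -2/8 = -2*1/8 = -1/4 ≈ -0.25000)
y = -10 (y = -1/4*(-4) - 11 = 1 - 11 = -10)
F(K) = -5/4 + 5*K (F(K) = (K - 1/4)*5 = (-1/4 + K)*5 = -5/4 + 5*K)
F(y) - 481 = (-5/4 + 5*(-10)) - 481 = (-5/4 - 50) - 481 = -205/4 - 481 = -2129/4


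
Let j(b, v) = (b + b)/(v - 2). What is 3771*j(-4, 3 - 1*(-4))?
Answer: -30168/5 ≈ -6033.6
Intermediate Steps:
j(b, v) = 2*b/(-2 + v) (j(b, v) = (2*b)/(-2 + v) = 2*b/(-2 + v))
3771*j(-4, 3 - 1*(-4)) = 3771*(2*(-4)/(-2 + (3 - 1*(-4)))) = 3771*(2*(-4)/(-2 + (3 + 4))) = 3771*(2*(-4)/(-2 + 7)) = 3771*(2*(-4)/5) = 3771*(2*(-4)*(⅕)) = 3771*(-8/5) = -30168/5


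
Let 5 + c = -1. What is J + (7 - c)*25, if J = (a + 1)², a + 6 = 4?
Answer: 326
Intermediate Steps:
a = -2 (a = -6 + 4 = -2)
c = -6 (c = -5 - 1 = -6)
J = 1 (J = (-2 + 1)² = (-1)² = 1)
J + (7 - c)*25 = 1 + (7 - 1*(-6))*25 = 1 + (7 + 6)*25 = 1 + 13*25 = 1 + 325 = 326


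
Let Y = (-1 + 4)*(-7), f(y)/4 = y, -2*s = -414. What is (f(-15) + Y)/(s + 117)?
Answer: -1/4 ≈ -0.25000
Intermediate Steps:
s = 207 (s = -1/2*(-414) = 207)
f(y) = 4*y
Y = -21 (Y = 3*(-7) = -21)
(f(-15) + Y)/(s + 117) = (4*(-15) - 21)/(207 + 117) = (-60 - 21)/324 = -81*1/324 = -1/4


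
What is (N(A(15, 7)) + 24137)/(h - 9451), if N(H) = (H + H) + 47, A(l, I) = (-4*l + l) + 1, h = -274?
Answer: -24096/9725 ≈ -2.4777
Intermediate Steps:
A(l, I) = 1 - 3*l (A(l, I) = -3*l + 1 = 1 - 3*l)
N(H) = 47 + 2*H (N(H) = 2*H + 47 = 47 + 2*H)
(N(A(15, 7)) + 24137)/(h - 9451) = ((47 + 2*(1 - 3*15)) + 24137)/(-274 - 9451) = ((47 + 2*(1 - 45)) + 24137)/(-9725) = ((47 + 2*(-44)) + 24137)*(-1/9725) = ((47 - 88) + 24137)*(-1/9725) = (-41 + 24137)*(-1/9725) = 24096*(-1/9725) = -24096/9725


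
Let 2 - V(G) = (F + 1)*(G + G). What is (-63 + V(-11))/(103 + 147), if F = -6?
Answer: -171/250 ≈ -0.68400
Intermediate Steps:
V(G) = 2 + 10*G (V(G) = 2 - (-6 + 1)*(G + G) = 2 - (-5)*2*G = 2 - (-10)*G = 2 + 10*G)
(-63 + V(-11))/(103 + 147) = (-63 + (2 + 10*(-11)))/(103 + 147) = (-63 + (2 - 110))/250 = (-63 - 108)*(1/250) = -171*1/250 = -171/250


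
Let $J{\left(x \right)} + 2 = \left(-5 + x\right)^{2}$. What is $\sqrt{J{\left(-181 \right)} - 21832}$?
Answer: $3 \sqrt{1418} \approx 112.97$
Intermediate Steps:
$J{\left(x \right)} = -2 + \left(-5 + x\right)^{2}$
$\sqrt{J{\left(-181 \right)} - 21832} = \sqrt{\left(-2 + \left(-5 - 181\right)^{2}\right) - 21832} = \sqrt{\left(-2 + \left(-186\right)^{2}\right) - 21832} = \sqrt{\left(-2 + 34596\right) - 21832} = \sqrt{34594 - 21832} = \sqrt{12762} = 3 \sqrt{1418}$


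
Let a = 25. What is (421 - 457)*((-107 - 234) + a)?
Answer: 11376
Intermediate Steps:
(421 - 457)*((-107 - 234) + a) = (421 - 457)*((-107 - 234) + 25) = -36*(-341 + 25) = -36*(-316) = 11376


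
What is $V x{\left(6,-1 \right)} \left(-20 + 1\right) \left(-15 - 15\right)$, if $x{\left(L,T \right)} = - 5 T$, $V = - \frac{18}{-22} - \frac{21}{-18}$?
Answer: $\frac{62225}{11} \approx 5656.8$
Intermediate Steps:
$V = \frac{131}{66}$ ($V = \left(-18\right) \left(- \frac{1}{22}\right) - - \frac{7}{6} = \frac{9}{11} + \frac{7}{6} = \frac{131}{66} \approx 1.9848$)
$V x{\left(6,-1 \right)} \left(-20 + 1\right) \left(-15 - 15\right) = \frac{131 \left(\left(-5\right) \left(-1\right)\right)}{66} \left(-20 + 1\right) \left(-15 - 15\right) = \frac{131}{66} \cdot 5 \left(\left(-19\right) \left(-30\right)\right) = \frac{655}{66} \cdot 570 = \frac{62225}{11}$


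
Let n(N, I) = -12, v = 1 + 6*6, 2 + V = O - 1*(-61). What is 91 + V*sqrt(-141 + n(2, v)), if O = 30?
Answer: 91 + 267*I*sqrt(17) ≈ 91.0 + 1100.9*I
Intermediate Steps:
V = 89 (V = -2 + (30 - 1*(-61)) = -2 + (30 + 61) = -2 + 91 = 89)
v = 37 (v = 1 + 36 = 37)
91 + V*sqrt(-141 + n(2, v)) = 91 + 89*sqrt(-141 - 12) = 91 + 89*sqrt(-153) = 91 + 89*(3*I*sqrt(17)) = 91 + 267*I*sqrt(17)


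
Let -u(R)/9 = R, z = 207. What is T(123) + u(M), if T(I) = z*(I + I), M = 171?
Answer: 49383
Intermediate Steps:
u(R) = -9*R
T(I) = 414*I (T(I) = 207*(I + I) = 207*(2*I) = 414*I)
T(123) + u(M) = 414*123 - 9*171 = 50922 - 1539 = 49383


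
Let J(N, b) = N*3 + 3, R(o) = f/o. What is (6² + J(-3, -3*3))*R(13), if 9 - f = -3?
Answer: 360/13 ≈ 27.692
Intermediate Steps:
f = 12 (f = 9 - 1*(-3) = 9 + 3 = 12)
R(o) = 12/o
J(N, b) = 3 + 3*N (J(N, b) = 3*N + 3 = 3 + 3*N)
(6² + J(-3, -3*3))*R(13) = (6² + (3 + 3*(-3)))*(12/13) = (36 + (3 - 9))*(12*(1/13)) = (36 - 6)*(12/13) = 30*(12/13) = 360/13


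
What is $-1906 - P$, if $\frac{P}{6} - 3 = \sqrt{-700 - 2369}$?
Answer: $-1924 - 18 i \sqrt{341} \approx -1924.0 - 332.39 i$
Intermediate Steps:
$P = 18 + 18 i \sqrt{341}$ ($P = 18 + 6 \sqrt{-700 - 2369} = 18 + 6 \sqrt{-3069} = 18 + 6 \cdot 3 i \sqrt{341} = 18 + 18 i \sqrt{341} \approx 18.0 + 332.39 i$)
$-1906 - P = -1906 - \left(18 + 18 i \sqrt{341}\right) = -1924 - 18 i \sqrt{341}$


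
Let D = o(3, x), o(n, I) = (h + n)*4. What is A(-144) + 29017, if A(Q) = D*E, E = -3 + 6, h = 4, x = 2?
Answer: 29101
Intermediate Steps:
o(n, I) = 16 + 4*n (o(n, I) = (4 + n)*4 = 16 + 4*n)
E = 3
D = 28 (D = 16 + 4*3 = 16 + 12 = 28)
A(Q) = 84 (A(Q) = 28*3 = 84)
A(-144) + 29017 = 84 + 29017 = 29101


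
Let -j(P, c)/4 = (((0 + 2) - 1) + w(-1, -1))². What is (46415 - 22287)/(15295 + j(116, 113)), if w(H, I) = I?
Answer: 24128/15295 ≈ 1.5775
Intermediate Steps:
j(P, c) = 0 (j(P, c) = -4*(((0 + 2) - 1) - 1)² = -4*((2 - 1) - 1)² = -4*(1 - 1)² = -4*0² = -4*0 = 0)
(46415 - 22287)/(15295 + j(116, 113)) = (46415 - 22287)/(15295 + 0) = 24128/15295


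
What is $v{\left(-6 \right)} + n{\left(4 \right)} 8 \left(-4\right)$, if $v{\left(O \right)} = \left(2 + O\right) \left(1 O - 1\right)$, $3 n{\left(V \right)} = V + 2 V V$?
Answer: $-356$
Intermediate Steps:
$n{\left(V \right)} = \frac{V}{3} + \frac{2 V^{2}}{3}$ ($n{\left(V \right)} = \frac{V + 2 V V}{3} = \frac{V + 2 V^{2}}{3} = \frac{V}{3} + \frac{2 V^{2}}{3}$)
$v{\left(O \right)} = \left(-1 + O\right) \left(2 + O\right)$ ($v{\left(O \right)} = \left(2 + O\right) \left(O - 1\right) = \left(2 + O\right) \left(-1 + O\right) = \left(-1 + O\right) \left(2 + O\right)$)
$v{\left(-6 \right)} + n{\left(4 \right)} 8 \left(-4\right) = \left(-2 - 6 + \left(-6\right)^{2}\right) + \frac{1}{3} \cdot 4 \left(1 + 2 \cdot 4\right) 8 \left(-4\right) = \left(-2 - 6 + 36\right) + \frac{1}{3} \cdot 4 \left(1 + 8\right) 8 \left(-4\right) = 28 + \frac{1}{3} \cdot 4 \cdot 9 \cdot 8 \left(-4\right) = 28 + 12 \cdot 8 \left(-4\right) = 28 + 96 \left(-4\right) = 28 - 384 = -356$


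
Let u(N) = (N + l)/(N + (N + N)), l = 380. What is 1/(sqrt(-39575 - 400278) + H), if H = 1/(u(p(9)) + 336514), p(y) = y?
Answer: 245329209/36314372761471853246 - 82560247995289*I*sqrt(439853)/36314372761471853246 ≈ 6.7557e-12 - 0.0015078*I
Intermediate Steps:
u(N) = (380 + N)/(3*N) (u(N) = (N + 380)/(N + (N + N)) = (380 + N)/(N + 2*N) = (380 + N)/((3*N)) = (380 + N)*(1/(3*N)) = (380 + N)/(3*N))
H = 27/9086267 (H = 1/((1/3)*(380 + 9)/9 + 336514) = 1/((1/3)*(1/9)*389 + 336514) = 1/(389/27 + 336514) = 1/(9086267/27) = 27/9086267 ≈ 2.9715e-6)
1/(sqrt(-39575 - 400278) + H) = 1/(sqrt(-39575 - 400278) + 27/9086267) = 1/(sqrt(-439853) + 27/9086267) = 1/(I*sqrt(439853) + 27/9086267) = 1/(27/9086267 + I*sqrt(439853))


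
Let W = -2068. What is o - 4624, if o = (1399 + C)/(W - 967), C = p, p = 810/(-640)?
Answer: -179651043/38848 ≈ -4624.5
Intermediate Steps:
p = -81/64 (p = 810*(-1/640) = -81/64 ≈ -1.2656)
C = -81/64 ≈ -1.2656
o = -17891/38848 (o = (1399 - 81/64)/(-2068 - 967) = (89455/64)/(-3035) = (89455/64)*(-1/3035) = -17891/38848 ≈ -0.46054)
o - 4624 = -17891/38848 - 4624 = -179651043/38848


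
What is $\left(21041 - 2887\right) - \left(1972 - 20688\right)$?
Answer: $36870$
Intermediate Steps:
$\left(21041 - 2887\right) - \left(1972 - 20688\right) = \left(21041 - 2887\right) - -18716 = 18154 + 18716 = 36870$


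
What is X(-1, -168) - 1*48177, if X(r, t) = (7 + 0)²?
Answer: -48128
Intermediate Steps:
X(r, t) = 49 (X(r, t) = 7² = 49)
X(-1, -168) - 1*48177 = 49 - 1*48177 = 49 - 48177 = -48128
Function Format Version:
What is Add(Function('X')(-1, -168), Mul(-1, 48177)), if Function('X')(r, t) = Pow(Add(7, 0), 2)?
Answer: -48128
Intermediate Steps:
Function('X')(r, t) = 49 (Function('X')(r, t) = Pow(7, 2) = 49)
Add(Function('X')(-1, -168), Mul(-1, 48177)) = Add(49, Mul(-1, 48177)) = Add(49, -48177) = -48128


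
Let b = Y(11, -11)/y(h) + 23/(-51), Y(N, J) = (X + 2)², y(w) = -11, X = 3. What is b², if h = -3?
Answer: 2334784/314721 ≈ 7.4186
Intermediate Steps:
Y(N, J) = 25 (Y(N, J) = (3 + 2)² = 5² = 25)
b = -1528/561 (b = 25/(-11) + 23/(-51) = 25*(-1/11) + 23*(-1/51) = -25/11 - 23/51 = -1528/561 ≈ -2.7237)
b² = (-1528/561)² = 2334784/314721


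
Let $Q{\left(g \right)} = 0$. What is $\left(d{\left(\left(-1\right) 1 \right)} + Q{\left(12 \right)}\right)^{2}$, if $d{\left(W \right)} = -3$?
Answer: $9$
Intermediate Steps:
$\left(d{\left(\left(-1\right) 1 \right)} + Q{\left(12 \right)}\right)^{2} = \left(-3 + 0\right)^{2} = \left(-3\right)^{2} = 9$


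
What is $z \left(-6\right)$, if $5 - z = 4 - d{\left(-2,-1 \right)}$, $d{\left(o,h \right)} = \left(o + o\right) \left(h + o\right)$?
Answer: $-78$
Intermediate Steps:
$d{\left(o,h \right)} = 2 o \left(h + o\right)$
$z = 13$ ($z = 5 - \left(4 - 2 \left(-2\right) \left(-1 - 2\right)\right) = 5 - \left(4 - 2 \left(-2\right) \left(-3\right)\right) = 5 - \left(4 - 12\right) = 5 - -8 = 5 + 8 = 13$)
$z \left(-6\right) = 13 \left(-6\right) = -78$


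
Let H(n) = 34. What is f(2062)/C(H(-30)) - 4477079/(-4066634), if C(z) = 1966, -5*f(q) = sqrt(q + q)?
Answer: 4477079/4066634 - sqrt(1031)/4915 ≈ 1.0944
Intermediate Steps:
f(q) = -sqrt(2)*sqrt(q)/5 (f(q) = -sqrt(q + q)/5 = -sqrt(2)*sqrt(q)/5)
f(2062)/C(H(-30)) - 4477079/(-4066634) = -sqrt(2)*sqrt(2062)/5/1966 - 4477079/(-4066634) = -2*sqrt(1031)/5*(1/1966) - 4477079*(-1/4066634) = -sqrt(1031)/4915 + 4477079/4066634 = 4477079/4066634 - sqrt(1031)/4915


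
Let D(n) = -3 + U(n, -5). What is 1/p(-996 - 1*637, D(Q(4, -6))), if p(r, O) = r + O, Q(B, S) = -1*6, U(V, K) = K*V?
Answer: -1/1606 ≈ -0.00062266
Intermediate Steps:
Q(B, S) = -6
D(n) = -3 - 5*n
p(r, O) = O + r
1/p(-996 - 1*637, D(Q(4, -6))) = 1/((-3 - 5*(-6)) + (-996 - 1*637)) = 1/((-3 + 30) + (-996 - 637)) = 1/(27 - 1633) = 1/(-1606) = -1/1606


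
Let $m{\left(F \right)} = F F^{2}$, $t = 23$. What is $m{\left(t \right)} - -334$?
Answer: $12501$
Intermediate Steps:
$m{\left(F \right)} = F^{3}$
$m{\left(t \right)} - -334 = 23^{3} - -334 = 12167 + 334 = 12501$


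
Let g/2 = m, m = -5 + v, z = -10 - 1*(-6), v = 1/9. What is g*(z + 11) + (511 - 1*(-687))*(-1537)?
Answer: -16572550/9 ≈ -1.8414e+6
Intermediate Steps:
v = 1/9 (v = 1*(1/9) = 1/9 ≈ 0.11111)
z = -4 (z = -10 + 6 = -4)
m = -44/9 (m = -5 + 1/9 = -44/9 ≈ -4.8889)
g = -88/9 (g = 2*(-44/9) = -88/9 ≈ -9.7778)
g*(z + 11) + (511 - 1*(-687))*(-1537) = -88*(-4 + 11)/9 + (511 - 1*(-687))*(-1537) = -88/9*7 + (511 + 687)*(-1537) = -616/9 + 1198*(-1537) = -616/9 - 1841326 = -16572550/9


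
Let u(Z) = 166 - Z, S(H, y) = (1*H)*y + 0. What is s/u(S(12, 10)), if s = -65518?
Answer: -32759/23 ≈ -1424.3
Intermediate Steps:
S(H, y) = H*y (S(H, y) = H*y + 0 = H*y)
s/u(S(12, 10)) = -65518/(166 - 12*10) = -65518/(166 - 1*120) = -65518/(166 - 120) = -65518/46 = -65518*1/46 = -32759/23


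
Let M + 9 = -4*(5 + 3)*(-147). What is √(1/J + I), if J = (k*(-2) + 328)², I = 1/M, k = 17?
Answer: √47540005/460110 ≈ 0.014985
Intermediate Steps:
M = 4695 (M = -9 - 4*(5 + 3)*(-147) = -9 - 4*8*(-147) = -9 - 32*(-147) = -9 + 4704 = 4695)
I = 1/4695 ≈ 0.00021299
J = 86436 (J = (17*(-2) + 328)² = (-34 + 328)² = 294² = 86436)
√(1/J + I) = √(1/86436 + 1/4695) = √(30377/135272340) = √47540005/460110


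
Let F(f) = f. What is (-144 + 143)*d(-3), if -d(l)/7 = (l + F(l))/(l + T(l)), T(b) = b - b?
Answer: 14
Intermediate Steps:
T(b) = 0
d(l) = -14 (d(l) = -7*(l + l)/(l + 0) = -7*2*l/l = -7*2 = -14)
(-144 + 143)*d(-3) = (-144 + 143)*(-14) = -1*(-14) = 14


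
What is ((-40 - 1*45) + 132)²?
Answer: 2209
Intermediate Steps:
((-40 - 1*45) + 132)² = ((-40 - 45) + 132)² = (-85 + 132)² = 47² = 2209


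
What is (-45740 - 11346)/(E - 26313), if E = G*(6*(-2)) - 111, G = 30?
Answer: 28543/13392 ≈ 2.1313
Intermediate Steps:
E = -471 (E = 30*(6*(-2)) - 111 = 30*(-12) - 111 = -360 - 111 = -471)
(-45740 - 11346)/(E - 26313) = (-45740 - 11346)/(-471 - 26313) = -57086/(-26784) = -57086*(-1/26784) = 28543/13392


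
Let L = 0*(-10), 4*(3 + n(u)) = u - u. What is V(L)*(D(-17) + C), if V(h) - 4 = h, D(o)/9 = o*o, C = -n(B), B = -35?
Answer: 10416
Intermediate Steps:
n(u) = -3 (n(u) = -3 + (u - u)/4 = -3 + (1/4)*0 = -3 + 0 = -3)
L = 0
C = 3 (C = -1*(-3) = 3)
D(o) = 9*o**2 (D(o) = 9*(o*o) = 9*o**2)
V(h) = 4 + h
V(L)*(D(-17) + C) = (4 + 0)*(9*(-17)**2 + 3) = 4*(9*289 + 3) = 4*(2601 + 3) = 4*2604 = 10416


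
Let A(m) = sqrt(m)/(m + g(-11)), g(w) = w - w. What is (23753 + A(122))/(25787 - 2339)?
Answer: 23753/23448 + sqrt(122)/2860656 ≈ 1.0130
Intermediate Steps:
g(w) = 0
A(m) = 1/sqrt(m) (A(m) = sqrt(m)/(m + 0) = sqrt(m)/m = 1/sqrt(m))
(23753 + A(122))/(25787 - 2339) = (23753 + 1/sqrt(122))/(25787 - 2339) = (23753 + sqrt(122)/122)/23448 = (23753 + sqrt(122)/122)*(1/23448) = 23753/23448 + sqrt(122)/2860656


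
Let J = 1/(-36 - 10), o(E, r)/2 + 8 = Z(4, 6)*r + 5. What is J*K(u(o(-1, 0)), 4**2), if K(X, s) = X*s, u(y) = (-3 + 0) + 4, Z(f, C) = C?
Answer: -8/23 ≈ -0.34783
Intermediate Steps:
o(E, r) = -6 + 12*r (o(E, r) = -16 + 2*(6*r + 5) = -16 + 2*(5 + 6*r) = -16 + (10 + 12*r) = -6 + 12*r)
J = -1/46 (J = 1/(-46) = -1/46 ≈ -0.021739)
u(y) = 1 (u(y) = -3 + 4 = 1)
J*K(u(o(-1, 0)), 4**2) = -4**2/46 = -16/46 = -1/46*16 = -8/23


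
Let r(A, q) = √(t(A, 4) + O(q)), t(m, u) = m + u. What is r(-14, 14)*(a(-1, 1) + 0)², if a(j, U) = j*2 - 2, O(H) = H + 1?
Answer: 16*√5 ≈ 35.777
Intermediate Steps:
O(H) = 1 + H
r(A, q) = √(5 + A + q) (r(A, q) = √((A + 4) + (1 + q)) = √((4 + A) + (1 + q)) = √(5 + A + q))
a(j, U) = -2 + 2*j (a(j, U) = 2*j - 2 = -2 + 2*j)
r(-14, 14)*(a(-1, 1) + 0)² = √(5 - 14 + 14)*((-2 + 2*(-1)) + 0)² = √5*((-2 - 2) + 0)² = √5*(-4 + 0)² = √5*(-4)² = √5*16 = 16*√5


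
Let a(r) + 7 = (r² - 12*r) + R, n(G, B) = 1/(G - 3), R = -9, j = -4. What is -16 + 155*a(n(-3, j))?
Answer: -78541/36 ≈ -2181.7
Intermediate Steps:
n(G, B) = 1/(-3 + G)
a(r) = -16 + r² - 12*r (a(r) = -7 + ((r² - 12*r) - 9) = -7 + (-9 + r² - 12*r) = -16 + r² - 12*r)
-16 + 155*a(n(-3, j)) = -16 + 155*(-16 + (1/(-3 - 3))² - 12/(-3 - 3)) = -16 + 155*(-16 + (1/(-6))² - 12/(-6)) = -16 + 155*(-16 + (-⅙)² - 12*(-⅙)) = -16 + 155*(-16 + 1/36 + 2) = -16 + 155*(-503/36) = -16 - 77965/36 = -78541/36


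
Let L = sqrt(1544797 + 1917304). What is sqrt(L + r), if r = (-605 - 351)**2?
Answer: sqrt(913936 + sqrt(3462101)) ≈ 956.97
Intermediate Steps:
L = sqrt(3462101) ≈ 1860.7
r = 913936 (r = (-956)**2 = 913936)
sqrt(L + r) = sqrt(sqrt(3462101) + 913936) = sqrt(913936 + sqrt(3462101))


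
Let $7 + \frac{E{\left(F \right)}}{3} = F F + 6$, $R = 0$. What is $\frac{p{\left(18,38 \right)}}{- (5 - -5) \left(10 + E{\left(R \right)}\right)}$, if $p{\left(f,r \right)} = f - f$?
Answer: $0$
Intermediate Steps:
$p{\left(f,r \right)} = 0$
$E{\left(F \right)} = -3 + 3 F^{2}$ ($E{\left(F \right)} = -21 + 3 \left(F F + 6\right) = -21 + 3 \left(F^{2} + 6\right) = -21 + 3 \left(6 + F^{2}\right) = -21 + \left(18 + 3 F^{2}\right) = -3 + 3 F^{2}$)
$\frac{p{\left(18,38 \right)}}{- (5 - -5) \left(10 + E{\left(R \right)}\right)} = \frac{0}{- (5 - -5) \left(10 - \left(3 - 3 \cdot 0^{2}\right)\right)} = \frac{0}{- (5 + 5) \left(10 + \left(-3 + 3 \cdot 0\right)\right)} = \frac{0}{\left(-1\right) 10 \left(10 + \left(-3 + 0\right)\right)} = \frac{0}{\left(-10\right) \left(10 - 3\right)} = \frac{0}{\left(-10\right) 7} = \frac{0}{-70} = 0 \left(- \frac{1}{70}\right) = 0$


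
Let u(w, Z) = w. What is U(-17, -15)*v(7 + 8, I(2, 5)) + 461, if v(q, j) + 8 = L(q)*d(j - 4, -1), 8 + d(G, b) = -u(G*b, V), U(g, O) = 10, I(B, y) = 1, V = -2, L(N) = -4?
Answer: 821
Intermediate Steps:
d(G, b) = -8 - G*b
v(q, j) = 40 - 4*j (v(q, j) = -8 - 4*(-8 - 1*(j - 4)*(-1)) = -8 - 4*(-8 - 1*(-4 + j)*(-1)) = -8 - 4*(-8 + (-4 + j)) = -8 - 4*(-12 + j) = -8 + (48 - 4*j) = 40 - 4*j)
U(-17, -15)*v(7 + 8, I(2, 5)) + 461 = 10*(40 - 4*1) + 461 = 10*(40 - 4) + 461 = 10*36 + 461 = 360 + 461 = 821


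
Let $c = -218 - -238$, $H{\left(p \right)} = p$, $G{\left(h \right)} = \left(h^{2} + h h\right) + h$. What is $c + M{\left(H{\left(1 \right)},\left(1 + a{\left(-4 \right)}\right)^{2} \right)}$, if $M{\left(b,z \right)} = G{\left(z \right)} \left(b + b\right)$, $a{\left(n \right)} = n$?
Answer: $362$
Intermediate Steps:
$G{\left(h \right)} = h + 2 h^{2}$ ($G{\left(h \right)} = \left(h^{2} + h^{2}\right) + h = 2 h^{2} + h = h + 2 h^{2}$)
$M{\left(b,z \right)} = 2 b z \left(1 + 2 z\right)$ ($M{\left(b,z \right)} = z \left(1 + 2 z\right) \left(b + b\right) = z \left(1 + 2 z\right) 2 b = 2 b z \left(1 + 2 z\right)$)
$c = 20$ ($c = -218 + 238 = 20$)
$c + M{\left(H{\left(1 \right)},\left(1 + a{\left(-4 \right)}\right)^{2} \right)} = 20 + 2 \cdot 1 \left(1 - 4\right)^{2} \left(1 + 2 \left(1 - 4\right)^{2}\right) = 20 + 2 \cdot 1 \left(-3\right)^{2} \left(1 + 2 \left(-3\right)^{2}\right) = 20 + 2 \cdot 1 \cdot 9 \left(1 + 2 \cdot 9\right) = 20 + 2 \cdot 1 \cdot 9 \left(1 + 18\right) = 20 + 2 \cdot 1 \cdot 9 \cdot 19 = 20 + 342 = 362$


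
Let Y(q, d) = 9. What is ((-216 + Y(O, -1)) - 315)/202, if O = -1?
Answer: -261/101 ≈ -2.5842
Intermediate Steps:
((-216 + Y(O, -1)) - 315)/202 = ((-216 + 9) - 315)/202 = (-207 - 315)*(1/202) = -522*1/202 = -261/101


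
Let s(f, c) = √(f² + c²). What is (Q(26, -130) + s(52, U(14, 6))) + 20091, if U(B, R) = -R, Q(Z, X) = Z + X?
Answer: 19987 + 2*√685 ≈ 20039.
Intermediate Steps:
Q(Z, X) = X + Z
s(f, c) = √(c² + f²)
(Q(26, -130) + s(52, U(14, 6))) + 20091 = ((-130 + 26) + √((-1*6)² + 52²)) + 20091 = (-104 + √((-6)² + 2704)) + 20091 = (-104 + √(36 + 2704)) + 20091 = (-104 + √2740) + 20091 = (-104 + 2*√685) + 20091 = 19987 + 2*√685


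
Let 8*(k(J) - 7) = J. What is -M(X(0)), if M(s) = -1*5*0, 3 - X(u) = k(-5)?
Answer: 0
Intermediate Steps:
k(J) = 7 + J/8
X(u) = -27/8 (X(u) = 3 - (7 + (⅛)*(-5)) = 3 - (7 - 5/8) = 3 - 1*51/8 = 3 - 51/8 = -27/8)
M(s) = 0 (M(s) = -5*0 = 0)
-M(X(0)) = -1*0 = 0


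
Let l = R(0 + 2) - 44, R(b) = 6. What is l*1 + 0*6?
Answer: -38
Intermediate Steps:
l = -38 (l = 6 - 44 = -38)
l*1 + 0*6 = -38*1 + 0*6 = -38 + 0 = -38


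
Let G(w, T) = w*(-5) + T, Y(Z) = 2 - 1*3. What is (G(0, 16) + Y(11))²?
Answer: 225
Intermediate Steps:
Y(Z) = -1 (Y(Z) = 2 - 3 = -1)
G(w, T) = T - 5*w (G(w, T) = -5*w + T = T - 5*w)
(G(0, 16) + Y(11))² = ((16 - 5*0) - 1)² = ((16 + 0) - 1)² = (16 - 1)² = 15² = 225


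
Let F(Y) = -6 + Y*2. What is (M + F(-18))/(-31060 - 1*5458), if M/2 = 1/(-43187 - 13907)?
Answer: 1198975/1042479346 ≈ 0.0011501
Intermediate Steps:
M = -1/28547 (M = 2/(-43187 - 13907) = 2/(-57094) = 2*(-1/57094) = -1/28547 ≈ -3.5030e-5)
F(Y) = -6 + 2*Y
(M + F(-18))/(-31060 - 1*5458) = (-1/28547 + (-6 + 2*(-18)))/(-31060 - 1*5458) = (-1/28547 + (-6 - 36))/(-31060 - 5458) = (-1/28547 - 42)/(-36518) = -1198975/28547*(-1/36518) = 1198975/1042479346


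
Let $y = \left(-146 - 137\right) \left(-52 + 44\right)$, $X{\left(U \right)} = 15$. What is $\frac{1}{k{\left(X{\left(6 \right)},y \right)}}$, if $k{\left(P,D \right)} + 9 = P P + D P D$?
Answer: $\frac{1}{76885656} \approx 1.3006 \cdot 10^{-8}$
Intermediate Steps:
$y = 2264$ ($y = \left(-283\right) \left(-8\right) = 2264$)
$k{\left(P,D \right)} = -9 + P^{2} + P D^{2}$ ($k{\left(P,D \right)} = -9 + \left(P P + D P D\right) = -9 + \left(P^{2} + P D^{2}\right) = -9 + P^{2} + P D^{2}$)
$\frac{1}{k{\left(X{\left(6 \right)},y \right)}} = \frac{1}{-9 + 15^{2} + 15 \cdot 2264^{2}} = \frac{1}{-9 + 225 + 15 \cdot 5125696} = \frac{1}{-9 + 225 + 76885440} = \frac{1}{76885656}$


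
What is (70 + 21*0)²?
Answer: 4900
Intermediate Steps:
(70 + 21*0)² = (70 + 0)² = 70² = 4900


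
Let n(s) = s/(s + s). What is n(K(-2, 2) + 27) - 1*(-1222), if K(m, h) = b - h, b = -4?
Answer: 2445/2 ≈ 1222.5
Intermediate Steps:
K(m, h) = -4 - h
n(s) = ½ (n(s) = s/((2*s)) = (1/(2*s))*s = ½)
n(K(-2, 2) + 27) - 1*(-1222) = ½ - 1*(-1222) = ½ + 1222 = 2445/2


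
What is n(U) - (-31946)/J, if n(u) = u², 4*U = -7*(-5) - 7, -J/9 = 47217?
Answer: 20790751/424953 ≈ 48.925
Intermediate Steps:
J = -424953 (J = -9*47217 = -424953)
U = 7 (U = (-7*(-5) - 7)/4 = (35 - 7)/4 = (¼)*28 = 7)
n(U) - (-31946)/J = 7² - (-31946)/(-424953) = 49 - (-31946)*(-1)/424953 = 49 - 1*31946/424953 = 49 - 31946/424953 = 20790751/424953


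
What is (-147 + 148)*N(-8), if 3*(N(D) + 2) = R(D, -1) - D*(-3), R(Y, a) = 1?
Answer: -29/3 ≈ -9.6667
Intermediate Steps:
N(D) = -5/3 + D (N(D) = -2 + (1 - D*(-3))/3 = -2 + (1 - (-3)*D)/3 = -2 + (1 + 3*D)/3 = -2 + (1/3 + D) = -5/3 + D)
(-147 + 148)*N(-8) = (-147 + 148)*(-5/3 - 8) = 1*(-29/3) = -29/3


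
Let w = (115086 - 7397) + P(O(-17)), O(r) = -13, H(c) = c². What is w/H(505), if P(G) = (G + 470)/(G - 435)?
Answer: 9648843/22850240 ≈ 0.42226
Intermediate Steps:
P(G) = (470 + G)/(-435 + G)
w = 48244215/448 (w = (115086 - 7397) + (470 - 13)/(-435 - 13) = 107689 + 457/(-448) = 107689 - 1/448*457 = 107689 - 457/448 = 48244215/448 ≈ 1.0769e+5)
w/H(505) = 48244215/(448*(505²)) = (48244215/448)/255025 = (48244215/448)*(1/255025) = 9648843/22850240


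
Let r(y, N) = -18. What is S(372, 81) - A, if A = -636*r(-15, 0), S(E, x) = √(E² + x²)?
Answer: -11448 + 3*√16105 ≈ -11067.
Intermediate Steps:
A = 11448 (A = -636*(-18) = 11448)
S(372, 81) - A = √(372² + 81²) - 1*11448 = √(138384 + 6561) - 11448 = √144945 - 11448 = 3*√16105 - 11448 = -11448 + 3*√16105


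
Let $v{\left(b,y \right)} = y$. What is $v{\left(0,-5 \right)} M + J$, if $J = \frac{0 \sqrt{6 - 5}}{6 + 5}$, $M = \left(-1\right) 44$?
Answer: $220$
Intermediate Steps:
$M = -44$
$J = 0$ ($J = \frac{0 \sqrt{1}}{11} = 0 \cdot 1 \cdot \frac{1}{11} = 0 \cdot \frac{1}{11} = 0$)
$v{\left(0,-5 \right)} M + J = \left(-5\right) \left(-44\right) + 0 = 220 + 0 = 220$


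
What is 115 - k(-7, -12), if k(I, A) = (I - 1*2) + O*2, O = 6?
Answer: 112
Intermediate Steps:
k(I, A) = 10 + I (k(I, A) = (I - 1*2) + 6*2 = (I - 2) + 12 = (-2 + I) + 12 = 10 + I)
115 - k(-7, -12) = 115 - (10 - 7) = 115 - 1*3 = 115 - 3 = 112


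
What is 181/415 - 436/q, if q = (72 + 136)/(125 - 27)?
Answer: -2211809/10790 ≈ -204.99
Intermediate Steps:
q = 104/49 (q = 208/98 = 208*(1/98) = 104/49 ≈ 2.1224)
181/415 - 436/q = 181/415 - 436/104/49 = 181*(1/415) - 436*49/104 = 181/415 - 5341/26 = -2211809/10790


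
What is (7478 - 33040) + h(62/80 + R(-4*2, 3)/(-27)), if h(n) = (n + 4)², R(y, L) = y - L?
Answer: -29784190391/1166400 ≈ -25535.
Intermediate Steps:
h(n) = (4 + n)²
(7478 - 33040) + h(62/80 + R(-4*2, 3)/(-27)) = (7478 - 33040) + (4 + (62/80 + (-4*2 - 1*3)/(-27)))² = -25562 + (4 + (62*(1/80) + (-8 - 3)*(-1/27)))² = -25562 + (4 + (31/40 - 11*(-1/27)))² = -25562 + (4 + (31/40 + 11/27))² = -25562 + (4 + 1277/1080)² = -25562 + (5597/1080)² = -25562 + 31326409/1166400 = -29784190391/1166400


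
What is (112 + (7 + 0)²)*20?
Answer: 3220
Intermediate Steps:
(112 + (7 + 0)²)*20 = (112 + 7²)*20 = (112 + 49)*20 = 161*20 = 3220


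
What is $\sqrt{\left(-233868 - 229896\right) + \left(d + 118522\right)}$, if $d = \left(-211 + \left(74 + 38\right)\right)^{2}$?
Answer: $i \sqrt{335441} \approx 579.17 i$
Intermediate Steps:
$d = 9801$ ($d = \left(-211 + 112\right)^{2} = \left(-99\right)^{2} = 9801$)
$\sqrt{\left(-233868 - 229896\right) + \left(d + 118522\right)} = \sqrt{\left(-233868 - 229896\right) + \left(9801 + 118522\right)} = \sqrt{\left(-233868 - 229896\right) + 128323} = \sqrt{-463764 + 128323} = \sqrt{-335441} = i \sqrt{335441}$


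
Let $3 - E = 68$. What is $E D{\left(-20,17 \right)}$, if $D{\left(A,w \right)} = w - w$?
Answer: $0$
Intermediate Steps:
$D{\left(A,w \right)} = 0$
$E = -65$ ($E = 3 - 68 = -65$)
$E D{\left(-20,17 \right)} = \left(-65\right) 0 = 0$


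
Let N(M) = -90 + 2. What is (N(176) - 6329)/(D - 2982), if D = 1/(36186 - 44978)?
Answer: 56418264/26217745 ≈ 2.1519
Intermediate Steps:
N(M) = -88
D = -1/8792 (D = 1/(-8792) = -1/8792 ≈ -0.00011374)
(N(176) - 6329)/(D - 2982) = (-88 - 6329)/(-1/8792 - 2982) = -6417/(-26217745/8792) = -6417*(-8792/26217745) = 56418264/26217745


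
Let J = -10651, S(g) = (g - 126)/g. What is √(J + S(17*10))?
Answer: I*√76951605/85 ≈ 103.2*I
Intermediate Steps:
S(g) = (-126 + g)/g
√(J + S(17*10)) = √(-10651 + (-126 + 17*10)/((17*10))) = √(-10651 + (-126 + 170)/170) = √(-10651 + (1/170)*44) = √(-10651 + 22/85) = √(-905313/85) = I*√76951605/85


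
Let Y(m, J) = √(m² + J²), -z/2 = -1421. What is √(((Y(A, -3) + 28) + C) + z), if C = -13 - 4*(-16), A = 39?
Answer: √(2921 + 3*√170) ≈ 54.407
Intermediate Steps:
z = 2842 (z = -2*(-1421) = 2842)
C = 51 (C = -13 + 64 = 51)
Y(m, J) = √(J² + m²)
√(((Y(A, -3) + 28) + C) + z) = √(((√((-3)² + 39²) + 28) + 51) + 2842) = √(((√(9 + 1521) + 28) + 51) + 2842) = √(((√1530 + 28) + 51) + 2842) = √(((3*√170 + 28) + 51) + 2842) = √(((28 + 3*√170) + 51) + 2842) = √((79 + 3*√170) + 2842) = √(2921 + 3*√170)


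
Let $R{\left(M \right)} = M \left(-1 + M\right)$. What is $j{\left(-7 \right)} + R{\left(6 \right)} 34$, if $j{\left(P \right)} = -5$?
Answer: $1015$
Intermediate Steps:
$j{\left(-7 \right)} + R{\left(6 \right)} 34 = -5 + 6 \left(-1 + 6\right) 34 = -5 + 6 \cdot 5 \cdot 34 = -5 + 30 \cdot 34 = -5 + 1020 = 1015$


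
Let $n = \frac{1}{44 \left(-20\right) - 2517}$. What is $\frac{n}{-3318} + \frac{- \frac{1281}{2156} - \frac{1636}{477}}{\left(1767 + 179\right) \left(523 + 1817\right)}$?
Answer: $- \frac{142721937257}{179535537830769120} \approx -7.9495 \cdot 10^{-7}$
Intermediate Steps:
$n = - \frac{1}{3397}$ ($n = \frac{1}{-880 - 2517} = \frac{1}{-3397} = - \frac{1}{3397} \approx -0.00029438$)
$\frac{n}{-3318} + \frac{- \frac{1281}{2156} - \frac{1636}{477}}{\left(1767 + 179\right) \left(523 + 1817\right)} = - \frac{1}{3397 \left(-3318\right)} + \frac{- \frac{1281}{2156} - \frac{1636}{477}}{\left(1767 + 179\right) \left(523 + 1817\right)} = \left(- \frac{1}{3397}\right) \left(- \frac{1}{3318}\right) + \frac{\left(-1281\right) \frac{1}{2156} - \frac{1636}{477}}{1946 \cdot 2340} = \frac{1}{11271246} + \frac{- \frac{183}{308} - \frac{1636}{477}}{4553640} = \frac{1}{11271246} - \frac{591179}{669002574240} = - \frac{142721937257}{179535537830769120}$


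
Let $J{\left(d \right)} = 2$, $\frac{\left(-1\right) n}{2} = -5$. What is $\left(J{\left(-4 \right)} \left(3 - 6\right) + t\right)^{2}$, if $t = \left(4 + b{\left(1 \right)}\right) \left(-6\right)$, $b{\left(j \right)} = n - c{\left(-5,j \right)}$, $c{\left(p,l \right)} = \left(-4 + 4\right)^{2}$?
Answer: $8100$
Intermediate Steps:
$n = 10$ ($n = \left(-2\right) \left(-5\right) = 10$)
$c{\left(p,l \right)} = 0$ ($c{\left(p,l \right)} = 0^{2} = 0$)
$b{\left(j \right)} = 10$ ($b{\left(j \right)} = 10 - 0 = 10 + 0 = 10$)
$t = -84$ ($t = \left(4 + 10\right) \left(-6\right) = 14 \left(-6\right) = -84$)
$\left(J{\left(-4 \right)} \left(3 - 6\right) + t\right)^{2} = \left(2 \left(3 - 6\right) - 84\right)^{2} = \left(2 \left(-3\right) - 84\right)^{2} = \left(-6 - 84\right)^{2} = \left(-90\right)^{2} = 8100$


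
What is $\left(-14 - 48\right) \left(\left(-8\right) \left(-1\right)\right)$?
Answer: $-496$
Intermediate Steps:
$\left(-14 - 48\right) \left(\left(-8\right) \left(-1\right)\right) = \left(-14 - 48\right) 8 = \left(-62\right) 8 = -496$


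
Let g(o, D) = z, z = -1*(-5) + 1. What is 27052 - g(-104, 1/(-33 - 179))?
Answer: 27046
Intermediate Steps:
z = 6 (z = 5 + 1 = 6)
g(o, D) = 6
27052 - g(-104, 1/(-33 - 179)) = 27052 - 1*6 = 27052 - 6 = 27046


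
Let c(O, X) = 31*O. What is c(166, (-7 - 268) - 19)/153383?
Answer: 5146/153383 ≈ 0.033550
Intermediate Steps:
c(166, (-7 - 268) - 19)/153383 = (31*166)/153383 = 5146*(1/153383) = 5146/153383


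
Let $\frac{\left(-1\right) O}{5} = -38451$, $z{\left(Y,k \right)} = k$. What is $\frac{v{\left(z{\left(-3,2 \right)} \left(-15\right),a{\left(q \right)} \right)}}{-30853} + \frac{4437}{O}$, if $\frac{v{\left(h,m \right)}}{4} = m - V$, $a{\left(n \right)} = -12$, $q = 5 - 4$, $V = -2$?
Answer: $\frac{48194987}{1977214505} \approx 0.024375$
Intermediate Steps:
$O = 192255$ ($O = \left(-5\right) \left(-38451\right) = 192255$)
$q = 1$ ($q = 5 - 4 = 1$)
$v{\left(h,m \right)} = 8 + 4 m$ ($v{\left(h,m \right)} = 4 \left(m - -2\right) = 4 \left(m + 2\right) = 4 \left(2 + m\right) = 8 + 4 m$)
$\frac{v{\left(z{\left(-3,2 \right)} \left(-15\right),a{\left(q \right)} \right)}}{-30853} + \frac{4437}{O} = \frac{8 + 4 \left(-12\right)}{-30853} + \frac{4437}{192255} = \left(8 - 48\right) \left(- \frac{1}{30853}\right) + 4437 \cdot \frac{1}{192255} = \left(-40\right) \left(- \frac{1}{30853}\right) + \frac{1479}{64085} = \frac{40}{30853} + \frac{1479}{64085} = \frac{48194987}{1977214505}$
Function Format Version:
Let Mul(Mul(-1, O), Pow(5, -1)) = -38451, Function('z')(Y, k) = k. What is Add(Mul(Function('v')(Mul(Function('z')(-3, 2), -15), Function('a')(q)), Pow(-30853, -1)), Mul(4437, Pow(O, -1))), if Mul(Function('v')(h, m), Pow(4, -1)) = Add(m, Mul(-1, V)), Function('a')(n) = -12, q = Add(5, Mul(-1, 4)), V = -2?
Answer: Rational(48194987, 1977214505) ≈ 0.024375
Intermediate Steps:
O = 192255 (O = Mul(-5, -38451) = 192255)
q = 1 (q = Add(5, -4) = 1)
Function('v')(h, m) = Add(8, Mul(4, m)) (Function('v')(h, m) = Mul(4, Add(m, Mul(-1, -2))) = Mul(4, Add(m, 2)) = Mul(4, Add(2, m)) = Add(8, Mul(4, m)))
Add(Mul(Function('v')(Mul(Function('z')(-3, 2), -15), Function('a')(q)), Pow(-30853, -1)), Mul(4437, Pow(O, -1))) = Add(Mul(Add(8, Mul(4, -12)), Pow(-30853, -1)), Mul(4437, Pow(192255, -1))) = Add(Mul(Add(8, -48), Rational(-1, 30853)), Mul(4437, Rational(1, 192255))) = Add(Mul(-40, Rational(-1, 30853)), Rational(1479, 64085)) = Add(Rational(40, 30853), Rational(1479, 64085)) = Rational(48194987, 1977214505)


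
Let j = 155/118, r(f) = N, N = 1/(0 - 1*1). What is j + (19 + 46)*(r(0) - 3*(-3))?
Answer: 61515/118 ≈ 521.31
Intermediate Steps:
N = -1 (N = 1/(0 - 1) = 1/(-1) = -1)
r(f) = -1
j = 155/118 (j = 155*(1/118) = 155/118 ≈ 1.3136)
j + (19 + 46)*(r(0) - 3*(-3)) = 155/118 + (19 + 46)*(-1 - 3*(-3)) = 155/118 + 65*(-1 + 9) = 155/118 + 65*8 = 155/118 + 520 = 61515/118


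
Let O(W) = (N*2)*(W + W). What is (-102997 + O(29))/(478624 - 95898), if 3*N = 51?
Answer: -101025/382726 ≈ -0.26396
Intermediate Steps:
N = 17 (N = (1/3)*51 = 17)
O(W) = 68*W (O(W) = (17*2)*(W + W) = 34*(2*W) = 68*W)
(-102997 + O(29))/(478624 - 95898) = (-102997 + 68*29)/(478624 - 95898) = (-102997 + 1972)/382726 = -101025*1/382726 = -101025/382726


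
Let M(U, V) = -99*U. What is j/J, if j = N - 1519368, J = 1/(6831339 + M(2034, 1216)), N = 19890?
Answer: -9941498654094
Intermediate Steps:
J = 1/6629973 (J = 1/(6831339 - 99*2034) = 1/(6831339 - 201366) = 1/6629973 ≈ 1.5083e-7)
j = -1499478 (j = 19890 - 1519368 = -1499478)
j/J = -1499478/1/6629973 = -1499478*6629973 = -9941498654094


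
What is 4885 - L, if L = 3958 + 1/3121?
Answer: 2893166/3121 ≈ 927.00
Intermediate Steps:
L = 12352919/3121 (L = 3958 + 1/3121 = 12352919/3121 ≈ 3958.0)
4885 - L = 4885 - 1*12352919/3121 = 4885 - 12352919/3121 = 2893166/3121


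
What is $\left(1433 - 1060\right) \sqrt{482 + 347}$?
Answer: $373 \sqrt{829} \approx 10740.0$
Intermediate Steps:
$\left(1433 - 1060\right) \sqrt{482 + 347} = 373 \sqrt{829}$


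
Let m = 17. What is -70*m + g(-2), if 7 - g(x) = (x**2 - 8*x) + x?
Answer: -1201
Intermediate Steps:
g(x) = 7 - x**2 + 7*x (g(x) = 7 - ((x**2 - 8*x) + x) = 7 - (x**2 - 7*x) = 7 + (-x**2 + 7*x) = 7 - x**2 + 7*x)
-70*m + g(-2) = -70*17 + (7 - 1*(-2)**2 + 7*(-2)) = -1190 + (7 - 1*4 - 14) = -1190 + (7 - 4 - 14) = -1190 - 11 = -1201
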